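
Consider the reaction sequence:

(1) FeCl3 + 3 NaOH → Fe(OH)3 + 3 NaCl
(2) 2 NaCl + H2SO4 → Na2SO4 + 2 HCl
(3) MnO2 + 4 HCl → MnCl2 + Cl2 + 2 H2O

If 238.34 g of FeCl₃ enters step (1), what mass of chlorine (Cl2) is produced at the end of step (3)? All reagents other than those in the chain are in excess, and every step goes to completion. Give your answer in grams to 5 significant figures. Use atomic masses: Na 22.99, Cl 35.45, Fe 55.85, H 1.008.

M(FeCl3) = 55.85 + 3(35.45) = 162.20 g/mol.
M(Cl2) = 2(35.45) = 70.90 g/mol.
n(FeCl3) = 238.34 / 162.20 = 1.46942 mol.
Reaction (1): FeCl3→NaCl ratio 1:3 ⇒ n(NaCl) = 4.40826 mol.
Reaction (2): NaCl→HCl ratio 2:2 ⇒ n(HCl) = 4.40826 mol.
Reaction (3): HCl→Cl2 ratio 4:1 ⇒ n(Cl2) = 1.10207 mol.
Mass of Cl2 = 1.10207 × 70.90 = 78.1364 g.

78.136 g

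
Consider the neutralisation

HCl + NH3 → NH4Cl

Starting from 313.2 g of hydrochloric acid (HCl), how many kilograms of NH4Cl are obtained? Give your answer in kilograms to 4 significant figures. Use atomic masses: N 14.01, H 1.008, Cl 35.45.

M(HCl) = 1.008 + 35.45 = 36.458 g/mol.
M(NH4Cl) = 14.01 + 4(1.008) + 35.45 = 53.492 g/mol.
n(HCl) = 313.20 g / 36.458 g/mol = 8.5907 mol.
From the equation the HCl:NH4Cl mole ratio is 1:1, so n(NH4Cl) = 8.5907 × 1/1 = 8.5907 mol.
Mass of NH4Cl = 8.5907 mol × 53.492 g/mol = 459.53 g.
Converting to kg: 459.53 g = 0.4595 kg.

0.4595 kg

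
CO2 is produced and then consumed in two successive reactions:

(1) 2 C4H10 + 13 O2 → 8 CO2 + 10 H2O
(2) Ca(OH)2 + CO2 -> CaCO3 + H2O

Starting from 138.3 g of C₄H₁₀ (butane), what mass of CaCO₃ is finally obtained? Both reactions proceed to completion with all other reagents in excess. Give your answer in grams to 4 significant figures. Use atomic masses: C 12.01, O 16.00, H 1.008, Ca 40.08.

952.7 g

M(C4H10) = 4(12.01) + 10(1.008) = 58.12 g/mol.
M(CaCO3) = 40.08 + 12.01 + 3(16.00) = 100.09 g/mol.
n(C4H10) = 138.30 / 58.12 = 2.3796 mol.
Step 1 gives a 2:8 ratio of C4H10 to CO2, so n(CO2) = 9.5182 mol.
In step 2 the CO2:CaCO3 ratio is 1:1, so n(CaCO3) = 9.5182 mol.
Mass of CaCO3 = 9.5182 × 100.09 = 952.68 g.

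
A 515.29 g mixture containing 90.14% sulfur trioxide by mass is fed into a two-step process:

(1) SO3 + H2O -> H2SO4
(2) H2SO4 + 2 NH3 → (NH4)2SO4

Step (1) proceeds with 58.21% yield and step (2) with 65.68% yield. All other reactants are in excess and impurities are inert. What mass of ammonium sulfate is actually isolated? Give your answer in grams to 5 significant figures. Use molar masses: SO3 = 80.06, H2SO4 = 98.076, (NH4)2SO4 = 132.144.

293.11 g

Pure SO3 = 515.29 × 0.9014 = 464.482 g.
n(SO3) = 464.482 / 80.06 = 5.80168 mol.
Step 1 (SO3:H2SO4 = 1:1): theoretical n(H2SO4) = 5.80168 mol; at 58.21% yield, n(H2SO4) = 3.37716 mol.
Step 2 (H2SO4:(NH4)2SO4 = 1:1): theoretical n((NH4)2SO4) = 3.37716 mol, so theoretical mass = 3.37716 × 132.144 = 446.271 g.
At 65.68% yield, actual mass of (NH4)2SO4 = 446.271 × 0.6568 = 293.111 g.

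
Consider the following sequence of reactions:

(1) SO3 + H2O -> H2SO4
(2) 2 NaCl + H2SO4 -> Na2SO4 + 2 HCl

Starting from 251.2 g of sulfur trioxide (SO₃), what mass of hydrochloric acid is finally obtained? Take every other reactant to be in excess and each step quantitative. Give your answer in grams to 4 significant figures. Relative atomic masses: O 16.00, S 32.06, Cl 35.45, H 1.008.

M(SO3) = 32.06 + 3(16.00) = 80.06 g/mol.
M(HCl) = 1.008 + 35.45 = 36.458 g/mol.
n(SO3) = 251.20 / 80.06 = 3.1376 mol.
Step 1 gives a 1:1 ratio of SO3 to H2SO4, so n(H2SO4) = 3.1376 mol.
In step 2 the H2SO4:HCl ratio is 1:2, so n(HCl) = 6.2753 mol.
Mass of HCl = 6.2753 × 36.458 = 228.78 g.

228.8 g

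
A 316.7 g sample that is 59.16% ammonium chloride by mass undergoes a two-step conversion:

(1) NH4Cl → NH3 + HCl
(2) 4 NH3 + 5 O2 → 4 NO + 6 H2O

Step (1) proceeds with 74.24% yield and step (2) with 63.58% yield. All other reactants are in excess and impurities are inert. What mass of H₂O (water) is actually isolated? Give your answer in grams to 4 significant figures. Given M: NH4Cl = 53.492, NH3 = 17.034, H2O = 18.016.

44.68 g

Pure NH4Cl = 316.7 × 0.5916 = 187.36 g.
n(NH4Cl) = 187.36 / 53.492 = 3.5026 mol.
Step 1 (NH4Cl:NH3 = 1:1): theoretical n(NH3) = 3.5026 mol; at 74.24% yield, n(NH3) = 2.6003 mol.
Step 2 (NH3:H2O = 4:6): theoretical n(H2O) = 3.9005 mol, so theoretical mass = 3.9005 × 18.016 = 70.271 g.
At 63.58% yield, actual mass of H2O = 70.271 × 0.6358 = 44.678 g.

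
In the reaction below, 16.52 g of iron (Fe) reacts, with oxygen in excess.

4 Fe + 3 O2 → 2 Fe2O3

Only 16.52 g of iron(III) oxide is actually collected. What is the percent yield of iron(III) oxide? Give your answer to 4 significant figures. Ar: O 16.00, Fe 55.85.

69.94 %

M(Fe) = 55.85 g/mol.
M(Fe2O3) = 2(55.85) + 3(16.00) = 159.70 g/mol.
n(Fe) = 16.520 g / 55.85 g/mol = 0.29579 mol.
From the equation the Fe:Fe2O3 mole ratio is 4:2, so n(Fe2O3) = 0.29579 × 2/4 = 0.14790 mol.
Mass of Fe2O3 = 0.14790 mol × 159.70 g/mol = 23.619 g.
This is the theoretical yield. Percent yield = 16.52 g / 23.619 g × 100% = 69.944%.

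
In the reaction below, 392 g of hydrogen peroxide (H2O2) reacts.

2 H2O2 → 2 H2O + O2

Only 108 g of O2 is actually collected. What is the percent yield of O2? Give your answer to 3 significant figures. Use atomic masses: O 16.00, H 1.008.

M(H2O2) = 2(1.008) + 2(16.00) = 34.016 g/mol.
M(O2) = 2(16.00) = 32.00 g/mol.
n(H2O2) = 392.0 g / 34.016 g/mol = 11.52 mol.
From the equation the H2O2:O2 mole ratio is 2:1, so n(O2) = 11.52 × 1/2 = 5.762 mol.
Mass of O2 = 5.762 mol × 32.00 g/mol = 184.4 g.
This is the theoretical yield. Percent yield = 108 g / 184.4 g × 100% = 58.57%.

58.6 %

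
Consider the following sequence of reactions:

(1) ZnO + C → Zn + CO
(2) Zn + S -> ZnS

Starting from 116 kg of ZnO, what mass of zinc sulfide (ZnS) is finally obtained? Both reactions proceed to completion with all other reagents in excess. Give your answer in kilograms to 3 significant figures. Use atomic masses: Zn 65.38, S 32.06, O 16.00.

139 kg

M(ZnO) = 65.38 + 16.00 = 81.38 g/mol.
M(ZnS) = 65.38 + 32.06 = 97.44 g/mol.
116 kg = 116000 g.
n(ZnO) = 116000 / 81.38 = 1425 mol.
Step 1 gives a 1:1 ratio of ZnO to Zn, so n(Zn) = 1425 mol.
In step 2 the Zn:ZnS ratio is 1:1, so n(ZnS) = 1425 mol.
Mass of ZnS = 1425 × 97.44 = 138900 g = 139 kg.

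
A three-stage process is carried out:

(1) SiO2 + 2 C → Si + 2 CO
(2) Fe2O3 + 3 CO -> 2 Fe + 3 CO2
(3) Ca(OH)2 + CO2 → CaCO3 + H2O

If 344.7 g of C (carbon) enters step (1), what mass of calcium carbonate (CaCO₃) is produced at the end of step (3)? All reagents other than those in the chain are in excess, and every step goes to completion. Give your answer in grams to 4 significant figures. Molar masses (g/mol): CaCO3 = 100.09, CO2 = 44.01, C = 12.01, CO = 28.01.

n(C) = 344.7 / 12.01 = 28.701 mol.
Reaction (1): C→CO ratio 2:2 ⇒ n(CO) = 28.701 mol.
Reaction (2): CO→CO2 ratio 3:3 ⇒ n(CO2) = 28.701 mol.
Reaction (3): CO2→CaCO3 ratio 1:1 ⇒ n(CaCO3) = 28.701 mol.
Mass of CaCO3 = 28.701 × 100.09 = 2872.7 g.

2873 g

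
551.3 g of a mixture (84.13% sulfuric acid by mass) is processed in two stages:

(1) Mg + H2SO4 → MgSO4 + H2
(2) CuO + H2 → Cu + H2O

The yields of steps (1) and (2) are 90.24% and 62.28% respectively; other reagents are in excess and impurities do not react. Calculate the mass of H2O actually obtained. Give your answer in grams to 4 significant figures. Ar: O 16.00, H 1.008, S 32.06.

47.88 g

Pure H2SO4 = 551.3 × 0.8413 = 463.81 g.
M(H2SO4) = 2(1.008) + 32.06 + 4(16.00) = 98.076 g/mol.
M(H2O) = 2(1.008) + 16.00 = 18.016 g/mol.
n(H2SO4) = 463.81 / 98.076 = 4.7291 mol.
Step 1 (H2SO4:H2 = 1:1): theoretical n(H2) = 4.7291 mol; at 90.24% yield, n(H2) = 4.2675 mol.
Step 2 (H2:H2O = 1:1): theoretical n(H2O) = 4.2675 mol, so theoretical mass = 4.2675 × 18.016 = 76.884 g.
At 62.28% yield, actual mass of H2O = 76.884 × 0.6228 = 47.883 g.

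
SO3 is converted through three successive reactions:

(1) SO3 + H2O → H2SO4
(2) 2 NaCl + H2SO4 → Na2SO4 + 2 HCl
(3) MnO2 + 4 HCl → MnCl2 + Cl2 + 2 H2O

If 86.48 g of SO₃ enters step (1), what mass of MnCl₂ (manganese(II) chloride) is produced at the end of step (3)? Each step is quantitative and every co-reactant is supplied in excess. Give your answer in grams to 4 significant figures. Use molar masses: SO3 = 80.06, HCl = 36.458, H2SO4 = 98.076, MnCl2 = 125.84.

n(SO3) = 86.48 / 80.06 = 1.0802 mol.
Reaction (1): SO3→H2SO4 ratio 1:1 ⇒ n(H2SO4) = 1.0802 mol.
Reaction (2): H2SO4→HCl ratio 1:2 ⇒ n(HCl) = 2.1604 mol.
Reaction (3): HCl→MnCl2 ratio 4:1 ⇒ n(MnCl2) = 0.54009 mol.
Mass of MnCl2 = 0.54009 × 125.84 = 67.966 g.

67.97 g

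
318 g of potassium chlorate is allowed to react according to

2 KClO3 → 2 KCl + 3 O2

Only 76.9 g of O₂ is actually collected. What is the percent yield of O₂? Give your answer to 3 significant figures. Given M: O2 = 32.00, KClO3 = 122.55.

61.7 %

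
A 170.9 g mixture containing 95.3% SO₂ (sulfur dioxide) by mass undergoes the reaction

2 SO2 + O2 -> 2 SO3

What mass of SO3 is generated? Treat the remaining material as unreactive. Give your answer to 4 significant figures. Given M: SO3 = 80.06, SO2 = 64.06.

203.5 g

Mass of pure SO2 = 170.9 g × 0.953 = 162.87 g.
n(SO2) = 162.87 g / 64.06 g/mol = 2.5424 mol.
From the equation the SO2:SO3 mole ratio is 2:2, so n(SO3) = 2.5424 × 2/2 = 2.5424 mol.
Mass of SO3 = 2.5424 mol × 80.06 g/mol = 203.55 g.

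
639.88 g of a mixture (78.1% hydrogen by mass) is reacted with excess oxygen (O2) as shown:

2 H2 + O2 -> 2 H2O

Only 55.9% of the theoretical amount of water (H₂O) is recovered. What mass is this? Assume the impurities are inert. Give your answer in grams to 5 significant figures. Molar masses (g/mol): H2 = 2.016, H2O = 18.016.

Pure H2 available = 639.88 g × 0.781 = 499.746 g.
n(H2) = 499.746 g / 2.016 g/mol = 247.890 mol.
From the equation the H2:H2O mole ratio is 2:2, so n(H2O) = 247.890 × 2/2 = 247.890 mol.
Mass of H2O = 247.890 mol × 18.016 g/mol = 4465.99 g.
Actual mass collected = 4465.99 g × 0.559 = 2496.49 g.

2496.5 g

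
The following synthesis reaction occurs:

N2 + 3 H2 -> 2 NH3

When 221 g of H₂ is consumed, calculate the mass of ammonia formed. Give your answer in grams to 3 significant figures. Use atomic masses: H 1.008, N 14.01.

M(H2) = 2(1.008) = 2.016 g/mol.
M(NH3) = 14.01 + 3(1.008) = 17.034 g/mol.
n(H2) = 221.0 g / 2.016 g/mol = 109.6 mol.
From the equation the H2:NH3 mole ratio is 3:2, so n(NH3) = 109.6 × 2/3 = 73.08 mol.
Mass of NH3 = 73.08 mol × 17.034 g/mol = 1245 g.

1240 g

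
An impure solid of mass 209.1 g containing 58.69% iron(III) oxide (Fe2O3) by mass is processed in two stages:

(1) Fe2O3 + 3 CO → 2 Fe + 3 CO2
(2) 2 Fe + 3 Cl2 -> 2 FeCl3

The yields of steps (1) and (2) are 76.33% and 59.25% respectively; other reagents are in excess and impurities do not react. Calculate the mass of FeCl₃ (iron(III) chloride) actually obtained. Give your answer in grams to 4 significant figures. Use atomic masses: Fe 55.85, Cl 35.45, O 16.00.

Pure Fe2O3 = 209.1 × 0.5869 = 122.72 g.
M(Fe2O3) = 2(55.85) + 3(16.00) = 159.70 g/mol.
M(FeCl3) = 55.85 + 3(35.45) = 162.20 g/mol.
n(Fe2O3) = 122.72 / 159.70 = 0.76845 mol.
Step 1 (Fe2O3:Fe = 1:2): theoretical n(Fe) = 1.5369 mol; at 76.33% yield, n(Fe) = 1.1731 mol.
Step 2 (Fe:FeCl3 = 2:2): theoretical n(FeCl3) = 1.1731 mol, so theoretical mass = 1.1731 × 162.20 = 190.28 g.
At 59.25% yield, actual mass of FeCl3 = 190.28 × 0.5925 = 112.74 g.

112.7 g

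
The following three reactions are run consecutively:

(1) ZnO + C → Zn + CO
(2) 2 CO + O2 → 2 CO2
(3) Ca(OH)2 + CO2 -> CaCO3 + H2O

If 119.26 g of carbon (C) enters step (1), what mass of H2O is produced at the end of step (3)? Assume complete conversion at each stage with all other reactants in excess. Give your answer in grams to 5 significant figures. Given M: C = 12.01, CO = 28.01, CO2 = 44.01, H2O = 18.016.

n(C) = 119.26 / 12.01 = 9.93006 mol.
Reaction (1): C→CO ratio 1:1 ⇒ n(CO) = 9.93006 mol.
Reaction (2): CO→CO2 ratio 2:2 ⇒ n(CO2) = 9.93006 mol.
Reaction (3): CO2→H2O ratio 1:1 ⇒ n(H2O) = 9.93006 mol.
Mass of H2O = 9.93006 × 18.016 = 178.900 g.

178.90 g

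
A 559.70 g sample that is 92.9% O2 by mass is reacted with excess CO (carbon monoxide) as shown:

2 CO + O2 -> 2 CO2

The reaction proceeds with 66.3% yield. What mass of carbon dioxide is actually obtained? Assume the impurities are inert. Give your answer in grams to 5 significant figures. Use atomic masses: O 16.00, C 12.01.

948.23 g

Pure O2 available = 559.70 g × 0.929 = 519.961 g.
M(O2) = 2(16.00) = 32.00 g/mol.
M(CO2) = 12.01 + 2(16.00) = 44.01 g/mol.
n(O2) = 519.961 g / 32.00 g/mol = 16.2488 mol.
From the equation the O2:CO2 mole ratio is 1:2, so n(CO2) = 16.2488 × 2/1 = 32.4976 mol.
Mass of CO2 = 32.4976 mol × 44.01 g/mol = 1430.22 g.
Actual mass collected = 1430.22 g × 0.663 = 948.235 g.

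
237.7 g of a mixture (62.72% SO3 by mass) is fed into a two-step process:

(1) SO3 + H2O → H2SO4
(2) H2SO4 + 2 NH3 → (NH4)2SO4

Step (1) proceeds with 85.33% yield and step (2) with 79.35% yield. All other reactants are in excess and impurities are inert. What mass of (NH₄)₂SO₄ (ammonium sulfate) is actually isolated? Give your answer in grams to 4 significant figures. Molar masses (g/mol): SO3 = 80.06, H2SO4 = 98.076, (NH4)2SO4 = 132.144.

166.6 g

Pure SO3 = 237.7 × 0.6272 = 149.09 g.
n(SO3) = 149.09 / 80.06 = 1.8622 mol.
Step 1 (SO3:H2SO4 = 1:1): theoretical n(H2SO4) = 1.8622 mol; at 85.33% yield, n(H2SO4) = 1.5890 mol.
Step 2 (H2SO4:(NH4)2SO4 = 1:1): theoretical n((NH4)2SO4) = 1.5890 mol, so theoretical mass = 1.5890 × 132.144 = 209.98 g.
At 79.35% yield, actual mass of (NH4)2SO4 = 209.98 × 0.7935 = 166.62 g.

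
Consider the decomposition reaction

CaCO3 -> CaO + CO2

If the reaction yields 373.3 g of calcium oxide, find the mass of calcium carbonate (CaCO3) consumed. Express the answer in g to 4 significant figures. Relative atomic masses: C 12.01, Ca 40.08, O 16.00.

M(CaO) = 40.08 + 16.00 = 56.08 g/mol.
M(CaCO3) = 40.08 + 12.01 + 3(16.00) = 100.09 g/mol.
n(CaO) = 373.30 g / 56.08 g/mol = 6.6566 mol.
From the equation the CaO:CaCO3 mole ratio is 1:1, so n(CaCO3) = 6.6566 × 1/1 = 6.6566 mol.
Mass of CaCO3 = 6.6566 mol × 100.09 g/mol = 666.26 g.

666.3 g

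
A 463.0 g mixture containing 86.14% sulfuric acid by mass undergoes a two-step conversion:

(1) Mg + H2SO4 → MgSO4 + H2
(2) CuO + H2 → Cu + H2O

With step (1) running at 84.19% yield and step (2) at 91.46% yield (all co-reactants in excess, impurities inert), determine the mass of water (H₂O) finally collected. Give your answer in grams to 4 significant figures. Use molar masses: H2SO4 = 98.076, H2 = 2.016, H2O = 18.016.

56.41 g

Pure H2SO4 = 463.0 × 0.8614 = 398.83 g.
n(H2SO4) = 398.83 / 98.076 = 4.0665 mol.
Step 1 (H2SO4:H2 = 1:1): theoretical n(H2) = 4.0665 mol; at 84.19% yield, n(H2) = 3.4236 mol.
Step 2 (H2:H2O = 1:1): theoretical n(H2O) = 3.4236 mol, so theoretical mass = 3.4236 × 18.016 = 61.680 g.
At 91.46% yield, actual mass of H2O = 61.680 × 0.9146 = 56.412 g.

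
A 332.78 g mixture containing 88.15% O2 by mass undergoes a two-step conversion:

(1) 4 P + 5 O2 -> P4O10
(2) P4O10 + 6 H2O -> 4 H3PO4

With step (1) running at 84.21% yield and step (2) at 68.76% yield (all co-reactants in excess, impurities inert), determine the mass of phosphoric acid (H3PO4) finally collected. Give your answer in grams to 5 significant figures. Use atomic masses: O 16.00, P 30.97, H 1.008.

Pure O2 = 332.78 × 0.8815 = 293.346 g.
M(O2) = 2(16.00) = 32.00 g/mol.
M(H3PO4) = 3(1.008) + 30.97 + 4(16.00) = 97.994 g/mol.
n(O2) = 293.346 / 32.00 = 9.16705 mol.
Step 1 (O2:P4O10 = 5:1): theoretical n(P4O10) = 1.83341 mol; at 84.21% yield, n(P4O10) = 1.54391 mol.
Step 2 (P4O10:H3PO4 = 1:4): theoretical n(H3PO4) = 6.17566 mol, so theoretical mass = 6.17566 × 97.994 = 605.177 g.
At 68.76% yield, actual mass of H3PO4 = 605.177 × 0.6876 = 416.120 g.

416.12 g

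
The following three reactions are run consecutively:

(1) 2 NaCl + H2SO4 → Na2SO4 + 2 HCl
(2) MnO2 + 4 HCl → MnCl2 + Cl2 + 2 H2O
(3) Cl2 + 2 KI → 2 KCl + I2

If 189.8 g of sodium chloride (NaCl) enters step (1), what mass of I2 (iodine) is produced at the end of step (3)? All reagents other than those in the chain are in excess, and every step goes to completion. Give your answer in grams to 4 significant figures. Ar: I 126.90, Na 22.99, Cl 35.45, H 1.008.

206.1 g

M(NaCl) = 22.99 + 35.45 = 58.44 g/mol.
M(I2) = 2(126.90) = 253.80 g/mol.
n(NaCl) = 189.8 / 58.44 = 3.2478 mol.
Reaction (1): NaCl→HCl ratio 2:2 ⇒ n(HCl) = 3.2478 mol.
Reaction (2): HCl→Cl2 ratio 4:1 ⇒ n(Cl2) = 0.81194 mol.
Reaction (3): Cl2→I2 ratio 1:1 ⇒ n(I2) = 0.81194 mol.
Mass of I2 = 0.81194 × 253.80 = 206.07 g.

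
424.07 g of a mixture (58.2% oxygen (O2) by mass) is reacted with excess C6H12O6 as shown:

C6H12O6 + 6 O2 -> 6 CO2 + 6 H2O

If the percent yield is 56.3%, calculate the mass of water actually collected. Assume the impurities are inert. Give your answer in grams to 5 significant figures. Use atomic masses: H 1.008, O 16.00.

78.231 g

Pure O2 available = 424.07 g × 0.582 = 246.809 g.
M(O2) = 2(16.00) = 32.00 g/mol.
M(H2O) = 2(1.008) + 16.00 = 18.016 g/mol.
n(O2) = 246.809 g / 32.00 g/mol = 7.71277 mol.
From the equation the O2:H2O mole ratio is 6:6, so n(H2O) = 7.71277 × 6/6 = 7.71277 mol.
Mass of H2O = 7.71277 mol × 18.016 g/mol = 138.953 g.
Actual mass collected = 138.953 g × 0.563 = 78.2307 g.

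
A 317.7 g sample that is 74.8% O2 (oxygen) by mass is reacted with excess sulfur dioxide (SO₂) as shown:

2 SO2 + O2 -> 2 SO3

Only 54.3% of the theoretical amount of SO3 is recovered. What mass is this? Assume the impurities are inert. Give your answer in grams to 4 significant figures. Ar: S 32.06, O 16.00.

645.7 g

Pure O2 available = 317.7 g × 0.748 = 237.64 g.
M(O2) = 2(16.00) = 32.00 g/mol.
M(SO3) = 32.06 + 3(16.00) = 80.06 g/mol.
n(O2) = 237.64 g / 32.00 g/mol = 7.4262 mol.
From the equation the O2:SO3 mole ratio is 1:2, so n(SO3) = 7.4262 × 2/1 = 14.852 mol.
Mass of SO3 = 14.852 mol × 80.06 g/mol = 1189.1 g.
Actual mass collected = 1189.1 g × 0.543 = 645.68 g.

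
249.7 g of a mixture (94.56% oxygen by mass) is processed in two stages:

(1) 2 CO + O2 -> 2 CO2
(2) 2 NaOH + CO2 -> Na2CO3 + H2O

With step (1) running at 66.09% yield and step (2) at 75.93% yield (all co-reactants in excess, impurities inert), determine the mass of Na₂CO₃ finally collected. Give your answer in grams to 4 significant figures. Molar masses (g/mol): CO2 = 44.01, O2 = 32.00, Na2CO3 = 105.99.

Pure O2 = 249.7 × 0.9456 = 236.12 g.
n(O2) = 236.12 / 32.00 = 7.3786 mol.
Step 1 (O2:CO2 = 1:2): theoretical n(CO2) = 14.757 mol; at 66.09% yield, n(CO2) = 9.7531 mol.
Step 2 (CO2:Na2CO3 = 1:1): theoretical n(Na2CO3) = 9.7531 mol, so theoretical mass = 9.7531 × 105.99 = 1033.7 g.
At 75.93% yield, actual mass of Na2CO3 = 1033.7 × 0.7593 = 784.91 g.

784.9 g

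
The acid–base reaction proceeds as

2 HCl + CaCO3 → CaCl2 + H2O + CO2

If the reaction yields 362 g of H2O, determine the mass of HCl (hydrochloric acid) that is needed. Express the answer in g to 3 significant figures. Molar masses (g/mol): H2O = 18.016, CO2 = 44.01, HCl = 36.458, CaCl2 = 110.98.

1470 g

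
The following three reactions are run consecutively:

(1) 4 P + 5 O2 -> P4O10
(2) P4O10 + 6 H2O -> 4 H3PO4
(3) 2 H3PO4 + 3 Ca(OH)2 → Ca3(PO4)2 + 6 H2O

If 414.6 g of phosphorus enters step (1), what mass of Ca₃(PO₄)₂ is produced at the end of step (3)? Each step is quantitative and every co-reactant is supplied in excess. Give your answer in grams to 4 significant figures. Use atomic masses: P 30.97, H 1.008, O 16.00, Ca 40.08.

2076 g

M(P) = 30.97 g/mol.
M(Ca3(PO4)2) = 3(40.08) + 2(30.97) + 8(16.00) = 310.18 g/mol.
n(P) = 414.6 / 30.97 = 13.387 mol.
Reaction (1): P→P4O10 ratio 4:1 ⇒ n(P4O10) = 3.3468 mol.
Reaction (2): P4O10→H3PO4 ratio 1:4 ⇒ n(H3PO4) = 13.387 mol.
Reaction (3): H3PO4→Ca3(PO4)2 ratio 2:1 ⇒ n(Ca3(PO4)2) = 6.6936 mol.
Mass of Ca3(PO4)2 = 6.6936 × 310.18 = 2076.2 g.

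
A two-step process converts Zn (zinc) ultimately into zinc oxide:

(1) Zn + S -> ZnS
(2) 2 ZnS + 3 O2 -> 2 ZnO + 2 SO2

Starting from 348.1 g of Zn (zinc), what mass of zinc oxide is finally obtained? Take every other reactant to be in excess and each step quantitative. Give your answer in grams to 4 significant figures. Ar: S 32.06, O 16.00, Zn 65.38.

433.3 g

M(Zn) = 65.38 g/mol.
M(ZnO) = 65.38 + 16.00 = 81.38 g/mol.
n(Zn) = 348.10 / 65.38 = 5.3243 mol.
Step 1 gives a 1:1 ratio of Zn to ZnS, so n(ZnS) = 5.3243 mol.
In step 2 the ZnS:ZnO ratio is 2:2, so n(ZnO) = 5.3243 mol.
Mass of ZnO = 5.3243 × 81.38 = 433.29 g.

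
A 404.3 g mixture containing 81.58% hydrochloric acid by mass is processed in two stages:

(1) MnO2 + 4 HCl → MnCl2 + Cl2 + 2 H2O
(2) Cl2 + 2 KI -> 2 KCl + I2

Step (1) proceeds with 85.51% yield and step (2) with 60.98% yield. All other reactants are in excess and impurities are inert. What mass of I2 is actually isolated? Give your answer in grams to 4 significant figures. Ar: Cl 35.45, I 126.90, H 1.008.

Pure HCl = 404.3 × 0.8158 = 329.83 g.
M(HCl) = 1.008 + 35.45 = 36.458 g/mol.
M(I2) = 2(126.90) = 253.80 g/mol.
n(HCl) = 329.83 / 36.458 = 9.0468 mol.
Step 1 (HCl:Cl2 = 4:1): theoretical n(Cl2) = 2.2617 mol; at 85.51% yield, n(Cl2) = 1.9340 mol.
Step 2 (Cl2:I2 = 1:1): theoretical n(I2) = 1.9340 mol, so theoretical mass = 1.9340 × 253.80 = 490.84 g.
At 60.98% yield, actual mass of I2 = 490.84 × 0.6098 = 299.32 g.

299.3 g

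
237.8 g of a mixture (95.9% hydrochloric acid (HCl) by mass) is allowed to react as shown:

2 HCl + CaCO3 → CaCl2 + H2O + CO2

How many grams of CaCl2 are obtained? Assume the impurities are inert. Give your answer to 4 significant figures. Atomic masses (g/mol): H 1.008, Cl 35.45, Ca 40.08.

Mass of pure HCl = 237.8 g × 0.959 = 228.05 g.
M(HCl) = 1.008 + 35.45 = 36.458 g/mol.
M(CaCl2) = 40.08 + 2(35.45) = 110.98 g/mol.
n(HCl) = 228.05 g / 36.458 g/mol = 6.2551 mol.
From the equation the HCl:CaCl2 mole ratio is 2:1, so n(CaCl2) = 6.2551 × 1/2 = 3.1276 mol.
Mass of CaCl2 = 3.1276 mol × 110.98 g/mol = 347.10 g.

347.1 g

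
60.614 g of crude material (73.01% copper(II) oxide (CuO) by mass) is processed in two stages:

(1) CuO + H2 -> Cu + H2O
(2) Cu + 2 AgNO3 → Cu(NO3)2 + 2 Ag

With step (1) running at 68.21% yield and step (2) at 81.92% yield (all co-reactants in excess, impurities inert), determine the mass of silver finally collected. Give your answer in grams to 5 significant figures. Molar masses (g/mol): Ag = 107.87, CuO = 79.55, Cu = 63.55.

67.063 g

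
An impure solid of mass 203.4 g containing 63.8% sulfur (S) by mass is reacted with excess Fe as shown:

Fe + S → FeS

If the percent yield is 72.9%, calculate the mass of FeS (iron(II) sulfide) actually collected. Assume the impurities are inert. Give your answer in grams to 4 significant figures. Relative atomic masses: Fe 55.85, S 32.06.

259.4 g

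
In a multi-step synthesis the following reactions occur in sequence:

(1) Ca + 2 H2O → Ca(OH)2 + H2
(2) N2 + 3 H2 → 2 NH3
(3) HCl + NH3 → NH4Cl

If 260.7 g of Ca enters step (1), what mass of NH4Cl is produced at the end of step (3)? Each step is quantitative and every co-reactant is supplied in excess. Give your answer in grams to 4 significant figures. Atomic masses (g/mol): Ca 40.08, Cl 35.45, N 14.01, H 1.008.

232.0 g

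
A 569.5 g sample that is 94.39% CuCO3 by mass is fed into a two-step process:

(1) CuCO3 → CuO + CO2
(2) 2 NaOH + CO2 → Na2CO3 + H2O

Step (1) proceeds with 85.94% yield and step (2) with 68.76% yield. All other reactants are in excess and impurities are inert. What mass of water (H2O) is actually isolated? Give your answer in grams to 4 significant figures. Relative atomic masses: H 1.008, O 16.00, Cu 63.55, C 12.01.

Pure CuCO3 = 569.5 × 0.9439 = 537.55 g.
M(CuCO3) = 63.55 + 12.01 + 3(16.00) = 123.56 g/mol.
M(H2O) = 2(1.008) + 16.00 = 18.016 g/mol.
n(CuCO3) = 537.55 / 123.56 = 4.3505 mol.
Step 1 (CuCO3:CO2 = 1:1): theoretical n(CO2) = 4.3505 mol; at 85.94% yield, n(CO2) = 3.7388 mol.
Step 2 (CO2:H2O = 1:1): theoretical n(H2O) = 3.7388 mol, so theoretical mass = 3.7388 × 18.016 = 67.359 g.
At 68.76% yield, actual mass of H2O = 67.359 × 0.6876 = 46.316 g.

46.32 g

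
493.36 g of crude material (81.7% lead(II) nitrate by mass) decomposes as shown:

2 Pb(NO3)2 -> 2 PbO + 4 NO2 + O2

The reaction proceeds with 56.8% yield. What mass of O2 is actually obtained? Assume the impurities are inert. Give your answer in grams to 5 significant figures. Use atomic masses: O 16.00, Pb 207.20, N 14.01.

11.060 g

Pure Pb(NO3)2 available = 493.36 g × 0.817 = 403.075 g.
M(Pb(NO3)2) = 207.20 + 2(14.01) + 6(16.00) = 331.22 g/mol.
M(O2) = 2(16.00) = 32.00 g/mol.
n(Pb(NO3)2) = 403.075 g / 331.22 g/mol = 1.21694 mol.
From the equation the Pb(NO3)2:O2 mole ratio is 2:1, so n(O2) = 1.21694 × 1/2 = 0.608470 mol.
Mass of O2 = 0.608470 mol × 32.00 g/mol = 19.4711 g.
Actual mass collected = 19.4711 g × 0.568 = 11.0596 g.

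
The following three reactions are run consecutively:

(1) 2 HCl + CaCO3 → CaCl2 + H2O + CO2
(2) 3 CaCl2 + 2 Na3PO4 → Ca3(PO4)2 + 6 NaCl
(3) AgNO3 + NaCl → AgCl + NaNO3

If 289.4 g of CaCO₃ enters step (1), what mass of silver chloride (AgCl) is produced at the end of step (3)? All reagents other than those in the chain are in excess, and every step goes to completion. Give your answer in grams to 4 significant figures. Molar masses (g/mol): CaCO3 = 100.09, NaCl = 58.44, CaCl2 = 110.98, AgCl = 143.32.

828.8 g

n(CaCO3) = 289.4 / 100.09 = 2.8914 mol.
Reaction (1): CaCO3→CaCl2 ratio 1:1 ⇒ n(CaCl2) = 2.8914 mol.
Reaction (2): CaCl2→NaCl ratio 3:6 ⇒ n(NaCl) = 5.7828 mol.
Reaction (3): NaCl→AgCl ratio 1:1 ⇒ n(AgCl) = 5.7828 mol.
Mass of AgCl = 5.7828 × 143.32 = 828.79 g.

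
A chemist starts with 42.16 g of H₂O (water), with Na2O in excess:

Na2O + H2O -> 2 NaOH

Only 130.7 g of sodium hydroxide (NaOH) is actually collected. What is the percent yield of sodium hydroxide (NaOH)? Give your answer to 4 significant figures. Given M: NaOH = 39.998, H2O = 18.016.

69.82 %

n(H2O) = 42.160 g / 18.016 g/mol = 2.3401 mol.
From the equation the H2O:NaOH mole ratio is 1:2, so n(NaOH) = 2.3401 × 2/1 = 4.6803 mol.
Mass of NaOH = 4.6803 mol × 39.998 g/mol = 187.20 g.
This is the theoretical yield. Percent yield = 130.7 g / 187.20 g × 100% = 69.818%.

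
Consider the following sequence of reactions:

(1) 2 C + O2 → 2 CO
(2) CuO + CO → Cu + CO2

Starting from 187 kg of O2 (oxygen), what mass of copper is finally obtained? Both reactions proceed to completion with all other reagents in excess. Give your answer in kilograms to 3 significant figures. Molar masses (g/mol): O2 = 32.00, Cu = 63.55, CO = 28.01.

743 kg

187 kg = 187000 g.
n(O2) = 187000 / 32.00 = 5844 mol.
Step 1 gives a 1:2 ratio of O2 to CO, so n(CO) = 11690 mol.
In step 2 the CO:Cu ratio is 1:1, so n(Cu) = 11690 mol.
Mass of Cu = 11690 × 63.55 = 742700 g = 743 kg.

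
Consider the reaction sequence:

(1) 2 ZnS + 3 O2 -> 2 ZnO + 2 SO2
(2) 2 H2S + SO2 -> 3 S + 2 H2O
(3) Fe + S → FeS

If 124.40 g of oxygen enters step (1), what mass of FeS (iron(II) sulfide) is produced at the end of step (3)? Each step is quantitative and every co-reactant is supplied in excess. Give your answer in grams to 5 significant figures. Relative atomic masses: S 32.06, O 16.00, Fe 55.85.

M(O2) = 2(16.00) = 32.00 g/mol.
M(FeS) = 55.85 + 32.06 = 87.91 g/mol.
n(O2) = 124.40 / 32.00 = 3.88750 mol.
Reaction (1): O2→SO2 ratio 3:2 ⇒ n(SO2) = 2.59167 mol.
Reaction (2): SO2→S ratio 1:3 ⇒ n(S) = 7.77500 mol.
Reaction (3): S→FeS ratio 1:1 ⇒ n(FeS) = 7.77500 mol.
Mass of FeS = 7.77500 × 87.91 = 683.500 g.

683.50 g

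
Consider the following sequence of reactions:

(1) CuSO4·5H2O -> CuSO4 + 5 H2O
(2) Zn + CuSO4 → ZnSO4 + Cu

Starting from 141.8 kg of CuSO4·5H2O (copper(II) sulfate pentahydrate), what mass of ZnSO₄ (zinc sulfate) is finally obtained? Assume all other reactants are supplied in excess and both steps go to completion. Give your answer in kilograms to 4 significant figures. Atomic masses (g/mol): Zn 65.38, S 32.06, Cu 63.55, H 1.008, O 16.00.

M(CuSO4·5H2O) = 63.55 + 32.06 + 9(16.00) + 10(1.008) = 249.69 g/mol.
M(ZnSO4) = 65.38 + 32.06 + 4(16.00) = 161.44 g/mol.
141.8 kg = 141800 g.
n(CuSO4·5H2O) = 141800 / 249.69 = 567.90 mol.
Step 1 gives a 1:1 ratio of CuSO4·5H2O to CuSO4, so n(CuSO4) = 567.90 mol.
In step 2 the CuSO4:ZnSO4 ratio is 1:1, so n(ZnSO4) = 567.90 mol.
Mass of ZnSO4 = 567.90 × 161.44 = 91682 g = 91.68 kg.

91.68 kg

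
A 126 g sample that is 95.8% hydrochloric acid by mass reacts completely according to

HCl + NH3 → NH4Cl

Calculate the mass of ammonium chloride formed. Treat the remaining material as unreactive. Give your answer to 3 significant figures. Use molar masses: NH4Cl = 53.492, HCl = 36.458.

Mass of pure HCl = 126 g × 0.958 = 120.7 g.
n(HCl) = 120.7 g / 36.458 g/mol = 3.311 mol.
From the equation the HCl:NH4Cl mole ratio is 1:1, so n(NH4Cl) = 3.311 × 1/1 = 3.311 mol.
Mass of NH4Cl = 3.311 mol × 53.492 g/mol = 177.1 g.

177 g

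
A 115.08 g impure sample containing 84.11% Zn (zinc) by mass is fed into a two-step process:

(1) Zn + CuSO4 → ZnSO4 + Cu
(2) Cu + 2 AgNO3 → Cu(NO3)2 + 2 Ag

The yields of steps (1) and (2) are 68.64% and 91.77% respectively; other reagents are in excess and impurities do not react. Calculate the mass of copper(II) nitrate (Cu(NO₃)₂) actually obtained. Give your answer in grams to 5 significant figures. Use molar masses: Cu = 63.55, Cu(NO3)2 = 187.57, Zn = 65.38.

Pure Zn = 115.08 × 0.8411 = 96.7938 g.
n(Zn) = 96.7938 / 65.38 = 1.48048 mol.
Step 1 (Zn:Cu = 1:1): theoretical n(Cu) = 1.48048 mol; at 68.64% yield, n(Cu) = 1.01620 mol.
Step 2 (Cu:Cu(NO3)2 = 1:1): theoretical n(Cu(NO3)2) = 1.01620 mol, so theoretical mass = 1.01620 × 187.57 = 190.609 g.
At 91.77% yield, actual mass of Cu(NO3)2 = 190.609 × 0.9177 = 174.922 g.

174.92 g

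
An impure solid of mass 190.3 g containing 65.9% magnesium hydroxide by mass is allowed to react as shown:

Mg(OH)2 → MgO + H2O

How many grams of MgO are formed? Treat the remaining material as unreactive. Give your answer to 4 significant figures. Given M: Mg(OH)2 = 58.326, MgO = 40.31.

Mass of pure Mg(OH)2 = 190.3 g × 0.659 = 125.41 g.
n(Mg(OH)2) = 125.41 g / 58.326 g/mol = 2.1501 mol.
From the equation the Mg(OH)2:MgO mole ratio is 1:1, so n(MgO) = 2.1501 × 1/1 = 2.1501 mol.
Mass of MgO = 2.1501 mol × 40.31 g/mol = 86.671 g.

86.67 g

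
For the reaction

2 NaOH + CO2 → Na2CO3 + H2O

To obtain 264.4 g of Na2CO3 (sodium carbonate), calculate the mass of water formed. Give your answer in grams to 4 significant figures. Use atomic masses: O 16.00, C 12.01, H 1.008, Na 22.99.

44.94 g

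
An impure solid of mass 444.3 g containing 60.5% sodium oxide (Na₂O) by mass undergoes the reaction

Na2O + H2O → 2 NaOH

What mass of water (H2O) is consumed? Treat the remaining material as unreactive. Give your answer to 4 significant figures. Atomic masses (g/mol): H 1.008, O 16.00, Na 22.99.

78.13 g

Mass of pure Na2O = 444.3 g × 0.605 = 268.80 g.
M(Na2O) = 2(22.99) + 16.00 = 61.98 g/mol.
M(H2O) = 2(1.008) + 16.00 = 18.016 g/mol.
n(Na2O) = 268.80 g / 61.98 g/mol = 4.3369 mol.
From the equation the Na2O:H2O mole ratio is 1:1, so n(H2O) = 4.3369 × 1/1 = 4.3369 mol.
Mass of H2O = 4.3369 mol × 18.016 g/mol = 78.134 g.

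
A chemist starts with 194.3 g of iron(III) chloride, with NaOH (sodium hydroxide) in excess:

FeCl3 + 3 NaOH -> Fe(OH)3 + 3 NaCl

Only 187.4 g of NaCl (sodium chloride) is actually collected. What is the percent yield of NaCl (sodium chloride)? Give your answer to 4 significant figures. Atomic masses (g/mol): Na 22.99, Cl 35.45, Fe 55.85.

89.23 %

M(FeCl3) = 55.85 + 3(35.45) = 162.20 g/mol.
M(NaCl) = 22.99 + 35.45 = 58.44 g/mol.
n(FeCl3) = 194.30 g / 162.20 g/mol = 1.1979 mol.
From the equation the FeCl3:NaCl mole ratio is 1:3, so n(NaCl) = 1.1979 × 3/1 = 3.5937 mol.
Mass of NaCl = 3.5937 mol × 58.44 g/mol = 210.02 g.
This is the theoretical yield. Percent yield = 187.4 g / 210.02 g × 100% = 89.231%.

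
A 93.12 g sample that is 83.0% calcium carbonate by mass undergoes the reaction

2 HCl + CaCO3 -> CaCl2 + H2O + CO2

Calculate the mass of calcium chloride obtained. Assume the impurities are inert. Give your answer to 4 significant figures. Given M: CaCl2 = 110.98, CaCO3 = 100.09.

85.70 g

Mass of pure CaCO3 = 93.12 g × 0.830 = 77.290 g.
n(CaCO3) = 77.290 g / 100.09 g/mol = 0.77220 mol.
From the equation the CaCO3:CaCl2 mole ratio is 1:1, so n(CaCl2) = 0.77220 × 1/1 = 0.77220 mol.
Mass of CaCl2 = 0.77220 mol × 110.98 g/mol = 85.699 g.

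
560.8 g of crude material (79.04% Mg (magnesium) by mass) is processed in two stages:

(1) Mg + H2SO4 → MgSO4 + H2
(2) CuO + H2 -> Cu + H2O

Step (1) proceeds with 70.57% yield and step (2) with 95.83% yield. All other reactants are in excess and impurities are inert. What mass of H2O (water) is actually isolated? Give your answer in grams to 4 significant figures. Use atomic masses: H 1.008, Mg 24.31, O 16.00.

Pure Mg = 560.8 × 0.7904 = 443.26 g.
M(Mg) = 24.31 g/mol.
M(H2O) = 2(1.008) + 16.00 = 18.016 g/mol.
n(Mg) = 443.26 / 24.31 = 18.233 mol.
Step 1 (Mg:H2 = 1:1): theoretical n(H2) = 18.233 mol; at 70.57% yield, n(H2) = 12.867 mol.
Step 2 (H2:H2O = 1:1): theoretical n(H2O) = 12.867 mol, so theoretical mass = 12.867 × 18.016 = 231.82 g.
At 95.83% yield, actual mass of H2O = 231.82 × 0.9583 = 222.15 g.

222.2 g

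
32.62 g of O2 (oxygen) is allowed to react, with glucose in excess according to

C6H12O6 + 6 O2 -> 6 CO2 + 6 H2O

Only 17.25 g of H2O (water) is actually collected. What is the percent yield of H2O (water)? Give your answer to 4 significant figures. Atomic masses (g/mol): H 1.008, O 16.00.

93.93 %

M(O2) = 2(16.00) = 32.00 g/mol.
M(H2O) = 2(1.008) + 16.00 = 18.016 g/mol.
n(O2) = 32.620 g / 32.00 g/mol = 1.0194 mol.
From the equation the O2:H2O mole ratio is 6:6, so n(H2O) = 1.0194 × 6/6 = 1.0194 mol.
Mass of H2O = 1.0194 mol × 18.016 g/mol = 18.365 g.
This is the theoretical yield. Percent yield = 17.25 g / 18.365 g × 100% = 93.928%.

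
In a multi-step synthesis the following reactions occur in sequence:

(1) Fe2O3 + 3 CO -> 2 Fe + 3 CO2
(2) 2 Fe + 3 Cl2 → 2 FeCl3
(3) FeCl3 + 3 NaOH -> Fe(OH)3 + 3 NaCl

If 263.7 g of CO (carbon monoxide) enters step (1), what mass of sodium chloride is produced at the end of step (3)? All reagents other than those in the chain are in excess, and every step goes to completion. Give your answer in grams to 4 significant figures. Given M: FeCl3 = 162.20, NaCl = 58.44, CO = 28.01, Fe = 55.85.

n(CO) = 263.7 / 28.01 = 9.4145 mol.
Reaction (1): CO→Fe ratio 3:2 ⇒ n(Fe) = 6.2763 mol.
Reaction (2): Fe→FeCl3 ratio 2:2 ⇒ n(FeCl3) = 6.2763 mol.
Reaction (3): FeCl3→NaCl ratio 1:3 ⇒ n(NaCl) = 18.829 mol.
Mass of NaCl = 18.829 × 58.44 = 1100.4 g.

1100 g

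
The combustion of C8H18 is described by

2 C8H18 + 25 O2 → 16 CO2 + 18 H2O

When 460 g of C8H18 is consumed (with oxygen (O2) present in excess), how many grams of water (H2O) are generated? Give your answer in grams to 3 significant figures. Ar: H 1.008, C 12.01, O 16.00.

M(C8H18) = 8(12.01) + 18(1.008) = 114.224 g/mol.
M(H2O) = 2(1.008) + 16.00 = 18.016 g/mol.
n(C8H18) = 460.0 g / 114.224 g/mol = 4.027 mol.
From the equation the C8H18:H2O mole ratio is 2:18, so n(H2O) = 4.027 × 18/2 = 36.24 mol.
Mass of H2O = 36.24 mol × 18.016 g/mol = 653.0 g.

653 g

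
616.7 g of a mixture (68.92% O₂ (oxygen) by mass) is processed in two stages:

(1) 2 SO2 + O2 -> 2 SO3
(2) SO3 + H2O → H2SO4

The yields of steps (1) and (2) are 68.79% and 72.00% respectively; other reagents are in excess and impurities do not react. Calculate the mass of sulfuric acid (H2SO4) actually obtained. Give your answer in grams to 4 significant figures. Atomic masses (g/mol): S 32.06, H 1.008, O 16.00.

1290 g

Pure O2 = 616.7 × 0.6892 = 425.03 g.
M(O2) = 2(16.00) = 32.00 g/mol.
M(H2SO4) = 2(1.008) + 32.06 + 4(16.00) = 98.076 g/mol.
n(O2) = 425.03 / 32.00 = 13.282 mol.
Step 1 (O2:SO3 = 1:2): theoretical n(SO3) = 26.564 mol; at 68.79% yield, n(SO3) = 18.274 mol.
Step 2 (SO3:H2SO4 = 1:1): theoretical n(H2SO4) = 18.274 mol, so theoretical mass = 18.274 × 98.076 = 1792.2 g.
At 72.00% yield, actual mass of H2SO4 = 1792.2 × 0.7200 = 1290.4 g.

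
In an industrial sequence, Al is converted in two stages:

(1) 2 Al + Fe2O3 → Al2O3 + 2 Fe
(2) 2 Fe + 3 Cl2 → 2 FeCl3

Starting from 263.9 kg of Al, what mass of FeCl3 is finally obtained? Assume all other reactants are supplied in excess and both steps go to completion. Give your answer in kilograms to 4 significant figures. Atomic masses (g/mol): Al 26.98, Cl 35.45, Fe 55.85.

1587 kg

M(Al) = 26.98 g/mol.
M(FeCl3) = 55.85 + 3(35.45) = 162.20 g/mol.
263.9 kg = 263900 g.
n(Al) = 263900 / 26.98 = 9781.3 mol.
Step 1 gives a 2:2 ratio of Al to Fe, so n(Fe) = 9781.3 mol.
In step 2 the Fe:FeCl3 ratio is 2:2, so n(FeCl3) = 9781.3 mol.
Mass of FeCl3 = 9781.3 × 162.20 = 1.5865 × 10^6 g = 1587 kg.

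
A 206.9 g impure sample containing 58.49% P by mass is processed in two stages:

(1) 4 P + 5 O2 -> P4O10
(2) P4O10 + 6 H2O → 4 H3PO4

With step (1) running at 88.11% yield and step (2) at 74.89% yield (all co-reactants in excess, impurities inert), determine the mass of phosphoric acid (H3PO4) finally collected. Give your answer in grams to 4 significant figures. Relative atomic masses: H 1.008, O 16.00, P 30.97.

252.7 g

Pure P = 206.9 × 0.5849 = 121.02 g.
M(P) = 30.97 g/mol.
M(H3PO4) = 3(1.008) + 30.97 + 4(16.00) = 97.994 g/mol.
n(P) = 121.02 / 30.97 = 3.9075 mol.
Step 1 (P:P4O10 = 4:1): theoretical n(P4O10) = 0.97688 mol; at 88.11% yield, n(P4O10) = 0.86073 mol.
Step 2 (P4O10:H3PO4 = 1:4): theoretical n(H3PO4) = 3.4429 mol, so theoretical mass = 3.4429 × 97.994 = 337.38 g.
At 74.89% yield, actual mass of H3PO4 = 337.38 × 0.7489 = 252.67 g.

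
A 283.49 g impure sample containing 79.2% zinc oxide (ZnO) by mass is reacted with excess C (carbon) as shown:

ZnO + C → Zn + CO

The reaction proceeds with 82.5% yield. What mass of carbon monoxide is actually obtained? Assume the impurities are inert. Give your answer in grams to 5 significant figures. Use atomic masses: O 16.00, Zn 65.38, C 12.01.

Pure ZnO available = 283.49 g × 0.792 = 224.524 g.
M(ZnO) = 65.38 + 16.00 = 81.38 g/mol.
M(CO) = 12.01 + 16.00 = 28.01 g/mol.
n(ZnO) = 224.524 g / 81.38 g/mol = 2.75896 mol.
From the equation the ZnO:CO mole ratio is 1:1, so n(CO) = 2.75896 × 1/1 = 2.75896 mol.
Mass of CO = 2.75896 mol × 28.01 g/mol = 77.2784 g.
Actual mass collected = 77.2784 g × 0.825 = 63.7547 g.

63.755 g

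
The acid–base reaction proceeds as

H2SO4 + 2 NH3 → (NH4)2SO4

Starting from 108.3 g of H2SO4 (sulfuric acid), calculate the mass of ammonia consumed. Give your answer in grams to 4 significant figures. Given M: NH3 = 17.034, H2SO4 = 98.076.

n(H2SO4) = 108.30 g / 98.076 g/mol = 1.1042 mol.
From the equation the H2SO4:NH3 mole ratio is 1:2, so n(NH3) = 1.1042 × 2/1 = 2.2085 mol.
Mass of NH3 = 2.2085 mol × 17.034 g/mol = 37.619 g.

37.62 g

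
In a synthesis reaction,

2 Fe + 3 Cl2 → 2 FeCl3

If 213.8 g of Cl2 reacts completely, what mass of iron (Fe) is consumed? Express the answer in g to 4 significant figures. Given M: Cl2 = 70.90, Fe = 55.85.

n(Cl2) = 213.80 g / 70.90 g/mol = 3.0155 mol.
From the equation the Cl2:Fe mole ratio is 3:2, so n(Fe) = 3.0155 × 2/3 = 2.0103 mol.
Mass of Fe = 2.0103 mol × 55.85 g/mol = 112.28 g.

112.3 g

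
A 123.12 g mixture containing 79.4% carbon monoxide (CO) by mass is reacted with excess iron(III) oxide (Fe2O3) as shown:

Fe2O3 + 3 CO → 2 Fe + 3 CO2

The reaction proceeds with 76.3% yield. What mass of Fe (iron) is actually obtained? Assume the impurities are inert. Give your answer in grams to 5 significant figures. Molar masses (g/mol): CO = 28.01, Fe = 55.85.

99.150 g

Pure CO available = 123.12 g × 0.794 = 97.7573 g.
n(CO) = 97.7573 g / 28.01 g/mol = 3.49008 mol.
From the equation the CO:Fe mole ratio is 3:2, so n(Fe) = 3.49008 × 2/3 = 2.32672 mol.
Mass of Fe = 2.32672 mol × 55.85 g/mol = 129.947 g.
Actual mass collected = 129.947 g × 0.763 = 99.1499 g.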